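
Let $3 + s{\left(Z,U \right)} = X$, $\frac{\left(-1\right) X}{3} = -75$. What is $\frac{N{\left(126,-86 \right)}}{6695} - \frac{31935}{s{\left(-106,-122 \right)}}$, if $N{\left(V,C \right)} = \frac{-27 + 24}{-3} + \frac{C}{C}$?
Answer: $- \frac{71268127}{495430} \approx -143.85$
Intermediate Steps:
$N{\left(V,C \right)} = 2$ ($N{\left(V,C \right)} = \left(-3\right) \left(- \frac{1}{3}\right) + 1 = 1 + 1 = 2$)
$X = 225$ ($X = \left(-3\right) \left(-75\right) = 225$)
$s{\left(Z,U \right)} = 222$ ($s{\left(Z,U \right)} = -3 + 225 = 222$)
$\frac{N{\left(126,-86 \right)}}{6695} - \frac{31935}{s{\left(-106,-122 \right)}} = \frac{2}{6695} - \frac{31935}{222} = 2 \cdot \frac{1}{6695} - \frac{10645}{74} = \frac{2}{6695} - \frac{10645}{74} = - \frac{71268127}{495430}$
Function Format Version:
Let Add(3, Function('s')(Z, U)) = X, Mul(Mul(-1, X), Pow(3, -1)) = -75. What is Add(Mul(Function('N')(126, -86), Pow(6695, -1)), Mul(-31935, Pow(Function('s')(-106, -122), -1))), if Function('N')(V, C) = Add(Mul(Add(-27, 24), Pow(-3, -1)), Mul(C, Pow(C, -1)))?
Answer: Rational(-71268127, 495430) ≈ -143.85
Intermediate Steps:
Function('N')(V, C) = 2 (Function('N')(V, C) = Add(Mul(-3, Rational(-1, 3)), 1) = Add(1, 1) = 2)
X = 225 (X = Mul(-3, -75) = 225)
Function('s')(Z, U) = 222 (Function('s')(Z, U) = Add(-3, 225) = 222)
Add(Mul(Function('N')(126, -86), Pow(6695, -1)), Mul(-31935, Pow(Function('s')(-106, -122), -1))) = Add(Mul(2, Pow(6695, -1)), Mul(-31935, Pow(222, -1))) = Add(Mul(2, Rational(1, 6695)), Mul(-31935, Rational(1, 222))) = Add(Rational(2, 6695), Rational(-10645, 74)) = Rational(-71268127, 495430)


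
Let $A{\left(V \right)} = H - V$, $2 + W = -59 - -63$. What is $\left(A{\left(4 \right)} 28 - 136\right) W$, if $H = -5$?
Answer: $-776$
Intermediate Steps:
$W = 2$ ($W = -2 - -4 = -2 + \left(-59 + 63\right) = -2 + 4 = 2$)
$A{\left(V \right)} = -5 - V$
$\left(A{\left(4 \right)} 28 - 136\right) W = \left(\left(-5 - 4\right) 28 - 136\right) 2 = \left(\left(-9\right) 28 - 136\right) 2 = \left(-252 - 136\right) 2 = \left(-388\right) 2 = -776$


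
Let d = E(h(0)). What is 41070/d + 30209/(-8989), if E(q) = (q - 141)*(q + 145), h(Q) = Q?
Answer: -65786749/12252007 ≈ -5.3695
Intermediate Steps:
E(q) = (-141 + q)*(145 + q)
d = -20445 (d = -20445 + 0² + 4*0 = -20445 + 0 + 0 = -20445)
41070/d + 30209/(-8989) = 41070/(-20445) + 30209/(-8989) = 41070*(-1/20445) + 30209*(-1/8989) = -2738/1363 - 30209/8989 = -65786749/12252007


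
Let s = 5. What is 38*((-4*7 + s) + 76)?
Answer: 2014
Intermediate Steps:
38*((-4*7 + s) + 76) = 38*((-4*7 + 5) + 76) = 38*((-28 + 5) + 76) = 38*(-23 + 76) = 38*53 = 2014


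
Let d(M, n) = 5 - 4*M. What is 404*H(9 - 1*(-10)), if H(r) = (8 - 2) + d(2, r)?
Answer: 1212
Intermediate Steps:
H(r) = 3 (H(r) = (8 - 2) + (5 - 4*2) = 6 + (5 - 8) = 6 - 3 = 3)
404*H(9 - 1*(-10)) = 404*3 = 1212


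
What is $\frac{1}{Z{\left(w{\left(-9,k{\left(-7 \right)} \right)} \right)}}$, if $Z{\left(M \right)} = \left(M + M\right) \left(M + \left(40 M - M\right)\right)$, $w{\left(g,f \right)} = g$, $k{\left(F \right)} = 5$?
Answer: $\frac{1}{6480} \approx 0.00015432$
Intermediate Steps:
$Z{\left(M \right)} = 80 M^{2}$ ($Z{\left(M \right)} = 2 M \left(M + 39 M\right) = 2 M 40 M = 80 M^{2}$)
$\frac{1}{Z{\left(w{\left(-9,k{\left(-7 \right)} \right)} \right)}} = \frac{1}{80 \left(-9\right)^{2}} = \frac{1}{80 \cdot 81} = \frac{1}{6480}$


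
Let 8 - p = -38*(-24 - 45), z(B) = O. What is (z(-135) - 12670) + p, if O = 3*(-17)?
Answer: -15335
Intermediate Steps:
O = -51
z(B) = -51
p = -2614 (p = 8 - (-38)*(-24 - 45) = 8 - (-38)*(-69) = 8 - 1*2622 = 8 - 2622 = -2614)
(z(-135) - 12670) + p = (-51 - 12670) - 2614 = -12721 - 2614 = -15335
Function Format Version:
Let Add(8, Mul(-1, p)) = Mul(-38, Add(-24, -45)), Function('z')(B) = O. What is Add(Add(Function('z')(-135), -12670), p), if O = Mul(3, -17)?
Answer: -15335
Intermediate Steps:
O = -51
Function('z')(B) = -51
p = -2614 (p = Add(8, Mul(-1, Mul(-38, Add(-24, -45)))) = Add(8, Mul(-1, Mul(-38, -69))) = Add(8, Mul(-1, 2622)) = Add(8, -2622) = -2614)
Add(Add(Function('z')(-135), -12670), p) = Add(Add(-51, -12670), -2614) = Add(-12721, -2614) = -15335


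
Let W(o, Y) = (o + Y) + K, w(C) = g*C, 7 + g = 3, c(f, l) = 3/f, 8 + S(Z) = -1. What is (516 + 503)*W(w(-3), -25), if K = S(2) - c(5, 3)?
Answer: -115147/5 ≈ -23029.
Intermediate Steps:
S(Z) = -9 (S(Z) = -8 - 1 = -9)
g = -4 (g = -7 + 3 = -4)
K = -48/5 (K = -9 - 3/5 = -48/5 ≈ -9.6000)
w(C) = -4*C
W(o, Y) = -48/5 + Y + o (W(o, Y) = (o + Y) - 48/5 = (Y + o) - 48/5 = -48/5 + Y + o)
(516 + 503)*W(w(-3), -25) = (516 + 503)*(-48/5 - 25 - 4*(-3)) = 1019*(-48/5 - 25 + 12) = 1019*(-113/5) = -115147/5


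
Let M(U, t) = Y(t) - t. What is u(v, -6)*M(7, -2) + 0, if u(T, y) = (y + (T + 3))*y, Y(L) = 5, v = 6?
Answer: -126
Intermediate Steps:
M(U, t) = 5 - t
u(T, y) = y*(3 + T + y) (u(T, y) = (y + (3 + T))*y = (3 + T + y)*y = y*(3 + T + y))
u(v, -6)*M(7, -2) + 0 = (-6*(3 + 6 - 6))*(5 - 1*(-2)) + 0 = (-6*3)*(5 + 2) + 0 = -18*7 + 0 = -126 + 0 = -126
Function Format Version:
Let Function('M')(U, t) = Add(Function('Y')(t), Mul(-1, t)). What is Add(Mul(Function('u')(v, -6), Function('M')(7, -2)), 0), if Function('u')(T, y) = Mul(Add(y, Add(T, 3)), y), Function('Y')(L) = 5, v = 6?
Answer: -126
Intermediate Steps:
Function('M')(U, t) = Add(5, Mul(-1, t))
Function('u')(T, y) = Mul(y, Add(3, T, y)) (Function('u')(T, y) = Mul(Add(y, Add(3, T)), y) = Mul(Add(3, T, y), y) = Mul(y, Add(3, T, y)))
Add(Mul(Function('u')(v, -6), Function('M')(7, -2)), 0) = Add(Mul(Mul(-6, Add(3, 6, -6)), Add(5, Mul(-1, -2))), 0) = Add(Mul(Mul(-6, 3), Add(5, 2)), 0) = Add(Mul(-18, 7), 0) = Add(-126, 0) = -126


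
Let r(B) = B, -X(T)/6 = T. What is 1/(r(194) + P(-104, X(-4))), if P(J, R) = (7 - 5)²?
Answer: 1/198 ≈ 0.0050505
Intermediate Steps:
X(T) = -6*T
P(J, R) = 4 (P(J, R) = 2² = 4)
1/(r(194) + P(-104, X(-4))) = 1/(194 + 4) = 1/198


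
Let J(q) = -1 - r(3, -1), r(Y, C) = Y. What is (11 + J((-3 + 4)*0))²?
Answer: 49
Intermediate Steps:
J(q) = -4 (J(q) = -1 - 1*3 = -1 - 3 = -4)
(11 + J((-3 + 4)*0))² = (11 - 4)² = 7² = 49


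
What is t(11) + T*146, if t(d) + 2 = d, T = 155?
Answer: 22639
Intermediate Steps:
t(d) = -2 + d
t(11) + T*146 = (-2 + 11) + 155*146 = 9 + 22630 = 22639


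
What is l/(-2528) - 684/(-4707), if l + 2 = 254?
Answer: 15083/330536 ≈ 0.045632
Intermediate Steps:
l = 252 (l = -2 + 254 = 252)
l/(-2528) - 684/(-4707) = 252/(-2528) - 684/(-4707) = 252*(-1/2528) - 684*(-1/4707) = -63/632 + 76/523 = 15083/330536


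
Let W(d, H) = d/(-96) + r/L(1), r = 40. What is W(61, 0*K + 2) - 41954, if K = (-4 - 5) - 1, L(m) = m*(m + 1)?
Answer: -4025725/96 ≈ -41935.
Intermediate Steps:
L(m) = m*(1 + m)
K = -10 (K = -9 - 1 = -10)
W(d, H) = 20 - d/96 (W(d, H) = d/(-96) + 40/((1*(1 + 1))) = d*(-1/96) + 40/((1*2)) = -d/96 + 40/2 = -d/96 + 40*(½) = -d/96 + 20 = 20 - d/96)
W(61, 0*K + 2) - 41954 = (20 - 1/96*61) - 41954 = (20 - 61/96) - 41954 = 1859/96 - 41954 = -4025725/96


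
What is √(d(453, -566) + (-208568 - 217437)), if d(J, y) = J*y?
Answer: I*√682403 ≈ 826.08*I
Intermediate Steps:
√(d(453, -566) + (-208568 - 217437)) = √(453*(-566) + (-208568 - 217437)) = √(-256398 - 426005) = √(-682403) = I*√682403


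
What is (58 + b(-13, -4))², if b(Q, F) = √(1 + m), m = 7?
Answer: 3372 + 232*√2 ≈ 3700.1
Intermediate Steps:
b(Q, F) = 2*√2 (b(Q, F) = √(1 + 7) = √8 = 2*√2)
(58 + b(-13, -4))² = (58 + 2*√2)²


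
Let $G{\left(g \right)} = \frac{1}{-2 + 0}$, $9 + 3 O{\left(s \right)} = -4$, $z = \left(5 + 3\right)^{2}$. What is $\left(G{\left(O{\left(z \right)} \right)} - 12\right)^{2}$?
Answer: $\frac{625}{4} \approx 156.25$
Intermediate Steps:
$z = 64$ ($z = 8^{2} = 64$)
$O{\left(s \right)} = - \frac{13}{3}$ ($O{\left(s \right)} = -3 + \frac{1}{3} \left(-4\right) = -3 - \frac{4}{3} = - \frac{13}{3}$)
$G{\left(g \right)} = - \frac{1}{2}$ ($G{\left(g \right)} = \frac{1}{-2} = - \frac{1}{2}$)
$\left(G{\left(O{\left(z \right)} \right)} - 12\right)^{2} = \left(- \frac{1}{2} - 12\right)^{2} = \left(- \frac{25}{2}\right)^{2} = \frac{625}{4}$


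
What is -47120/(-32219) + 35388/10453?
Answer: 1632711332/336785207 ≈ 4.8479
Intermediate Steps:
-47120/(-32219) + 35388/10453 = -47120*(-1/32219) + 35388*(1/10453) = 47120/32219 + 35388/10453 = 1632711332/336785207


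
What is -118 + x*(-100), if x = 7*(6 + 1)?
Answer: -5018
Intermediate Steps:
x = 49 (x = 7*7 = 49)
-118 + x*(-100) = -118 + 49*(-100) = -118 - 4900 = -5018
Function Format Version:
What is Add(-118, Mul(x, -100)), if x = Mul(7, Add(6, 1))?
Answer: -5018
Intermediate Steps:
x = 49 (x = Mul(7, 7) = 49)
Add(-118, Mul(x, -100)) = Add(-118, Mul(49, -100)) = Add(-118, -4900) = -5018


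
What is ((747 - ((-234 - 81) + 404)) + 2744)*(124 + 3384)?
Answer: 11934216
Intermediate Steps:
((747 - ((-234 - 81) + 404)) + 2744)*(124 + 3384) = ((747 - (-315 + 404)) + 2744)*3508 = ((747 - 1*89) + 2744)*3508 = ((747 - 89) + 2744)*3508 = (658 + 2744)*3508 = 3402*3508 = 11934216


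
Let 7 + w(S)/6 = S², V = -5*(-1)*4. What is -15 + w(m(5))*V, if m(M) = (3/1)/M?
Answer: -4059/5 ≈ -811.80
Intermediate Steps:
V = 20 (V = 5*4 = 20)
m(M) = 3/M (m(M) = (3*1)/M = 3/M)
w(S) = -42 + 6*S²
-15 + w(m(5))*V = -15 + (-42 + 6*(3/5)²)*20 = -15 + (-42 + 6*(3*(⅕))²)*20 = -15 + (-42 + 6*(⅗)²)*20 = -15 + (-42 + 6*(9/25))*20 = -15 + (-42 + 54/25)*20 = -15 - 996/25*20 = -15 - 3984/5 = -4059/5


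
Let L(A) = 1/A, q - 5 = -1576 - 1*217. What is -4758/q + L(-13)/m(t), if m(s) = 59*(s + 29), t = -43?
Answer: 2128883/799981 ≈ 2.6612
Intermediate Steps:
q = -1788 (q = 5 + (-1576 - 1*217) = 5 + (-1576 - 217) = 5 - 1793 = -1788)
m(s) = 1711 + 59*s (m(s) = 59*(29 + s) = 1711 + 59*s)
-4758/q + L(-13)/m(t) = -4758/(-1788) + 1/((-13)*(1711 + 59*(-43))) = -4758*(-1/1788) - 1/(13*(1711 - 2537)) = 793/298 - 1/13/(-826) = 793/298 - 1/13*(-1/826) = 793/298 + 1/10738 = 2128883/799981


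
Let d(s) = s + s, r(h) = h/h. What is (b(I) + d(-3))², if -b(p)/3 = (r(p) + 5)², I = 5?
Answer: 12996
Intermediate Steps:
r(h) = 1
d(s) = 2*s
b(p) = -108 (b(p) = -3*(1 + 5)² = -3*6² = -3*36 = -108)
(b(I) + d(-3))² = (-108 + 2*(-3))² = (-108 - 6)² = (-114)² = 12996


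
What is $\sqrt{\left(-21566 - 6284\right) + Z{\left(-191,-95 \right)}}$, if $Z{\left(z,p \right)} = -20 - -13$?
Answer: $i \sqrt{27857} \approx 166.9 i$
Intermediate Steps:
$Z{\left(z,p \right)} = -7$ ($Z{\left(z,p \right)} = -20 + 13 = -7$)
$\sqrt{\left(-21566 - 6284\right) + Z{\left(-191,-95 \right)}} = \sqrt{\left(-21566 - 6284\right) - 7} = \sqrt{-27850 - 7} = \sqrt{-27857} = i \sqrt{27857}$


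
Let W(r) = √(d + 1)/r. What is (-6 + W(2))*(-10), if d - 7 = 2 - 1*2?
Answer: 60 - 10*√2 ≈ 45.858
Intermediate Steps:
d = 7 (d = 7 + (2 - 1*2) = 7 + (2 - 2) = 7 + 0 = 7)
W(r) = 2*√2/r (W(r) = √(7 + 1)/r = √8/r = (2*√2)/r = 2*√2/r)
(-6 + W(2))*(-10) = (-6 + 2*√2/2)*(-10) = (-6 + 2*√2*(½))*(-10) = (-6 + √2)*(-10) = 60 - 10*√2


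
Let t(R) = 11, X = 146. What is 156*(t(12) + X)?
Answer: 24492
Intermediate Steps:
156*(t(12) + X) = 156*(11 + 146) = 156*157 = 24492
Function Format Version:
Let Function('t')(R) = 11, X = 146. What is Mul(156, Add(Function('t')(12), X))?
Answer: 24492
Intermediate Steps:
Mul(156, Add(Function('t')(12), X)) = Mul(156, Add(11, 146)) = Mul(156, 157) = 24492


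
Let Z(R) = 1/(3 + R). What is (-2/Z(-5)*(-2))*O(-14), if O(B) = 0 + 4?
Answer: -32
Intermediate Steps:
O(B) = 4
(-2/Z(-5)*(-2))*O(-14) = (-2/(1/(3 - 5))*(-2))*4 = (-2/(1/(-2))*(-2))*4 = (-2/(-½)*(-2))*4 = (-2*(-2)*(-2))*4 = (4*(-2))*4 = -8*4 = -32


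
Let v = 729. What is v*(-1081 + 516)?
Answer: -411885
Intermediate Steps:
v*(-1081 + 516) = 729*(-1081 + 516) = 729*(-565) = -411885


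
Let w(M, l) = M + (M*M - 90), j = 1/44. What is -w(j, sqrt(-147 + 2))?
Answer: 174195/1936 ≈ 89.977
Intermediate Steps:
j = 1/44 ≈ 0.022727
w(M, l) = -90 + M + M**2 (w(M, l) = M + (M**2 - 90) = M + (-90 + M**2) = -90 + M + M**2)
-w(j, sqrt(-147 + 2)) = -(-90 + 1/44 + (1/44)**2) = -(-90 + 1/44 + 1/1936) = -1*(-174195/1936) = 174195/1936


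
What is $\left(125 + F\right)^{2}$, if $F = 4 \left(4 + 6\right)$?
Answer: $27225$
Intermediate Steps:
$F = 40$ ($F = 4 \cdot 10 = 40$)
$\left(125 + F\right)^{2} = \left(125 + 40\right)^{2} = 165^{2} = 27225$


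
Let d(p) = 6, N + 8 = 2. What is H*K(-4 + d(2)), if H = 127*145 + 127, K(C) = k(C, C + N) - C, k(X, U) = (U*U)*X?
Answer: 556260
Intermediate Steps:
N = -6 (N = -8 + 2 = -6)
k(X, U) = X*U² (k(X, U) = U²*X = X*U²)
K(C) = -C + C*(-6 + C)² (K(C) = C*(C - 6)² - C = C*(-6 + C)² - C = -C + C*(-6 + C)²)
H = 18542 (H = 18415 + 127 = 18542)
H*K(-4 + d(2)) = 18542*((-4 + 6)*(-1 + (-6 + (-4 + 6))²)) = 18542*(2*(-1 + (-6 + 2)²)) = 18542*(2*(-1 + (-4)²)) = 18542*(2*(-1 + 16)) = 18542*(2*15) = 18542*30 = 556260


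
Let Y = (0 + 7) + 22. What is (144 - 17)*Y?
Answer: 3683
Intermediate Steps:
Y = 29 (Y = 7 + 22 = 29)
(144 - 17)*Y = (144 - 17)*29 = 127*29 = 3683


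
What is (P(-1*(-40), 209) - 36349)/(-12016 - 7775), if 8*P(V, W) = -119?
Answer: 290911/158328 ≈ 1.8374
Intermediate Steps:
P(V, W) = -119/8 (P(V, W) = (⅛)*(-119) = -119/8)
(P(-1*(-40), 209) - 36349)/(-12016 - 7775) = (-119/8 - 36349)/(-12016 - 7775) = -290911/8/(-19791) = -290911/8*(-1/19791) = 290911/158328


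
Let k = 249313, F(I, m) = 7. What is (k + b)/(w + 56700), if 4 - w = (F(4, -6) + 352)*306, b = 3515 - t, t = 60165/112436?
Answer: -28426908843/5975973400 ≈ -4.7569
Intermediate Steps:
t = 60165/112436 (t = 60165*(1/112436) = 60165/112436 ≈ 0.53510)
b = 395152375/112436 (b = 3515 - 1*60165/112436 = 3515 - 60165/112436 = 395152375/112436 ≈ 3514.5)
w = -109850 (w = 4 - (7 + 352)*306 = 4 - 359*306 = 4 - 1*109854 = 4 - 109854 = -109850)
(k + b)/(w + 56700) = (249313 + 395152375/112436)/(-109850 + 56700) = (28426908843/112436)/(-53150) = (28426908843/112436)*(-1/53150) = -28426908843/5975973400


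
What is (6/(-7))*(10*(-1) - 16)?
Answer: 156/7 ≈ 22.286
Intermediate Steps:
(6/(-7))*(10*(-1) - 16) = (6*(-⅐))*(-10 - 16) = -6/7*(-26) = 156/7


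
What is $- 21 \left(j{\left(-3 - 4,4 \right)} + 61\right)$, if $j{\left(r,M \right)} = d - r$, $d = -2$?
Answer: $-1386$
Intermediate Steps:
$j{\left(r,M \right)} = -2 - r$
$- 21 \left(j{\left(-3 - 4,4 \right)} + 61\right) = - 21 \left(\left(-2 - \left(-3 - 4\right)\right) + 61\right) = - 21 \left(\left(-2 - -7\right) + 61\right) = - 21 \left(\left(-2 + 7\right) + 61\right) = - 21 \left(5 + 61\right) = \left(-21\right) 66 = -1386$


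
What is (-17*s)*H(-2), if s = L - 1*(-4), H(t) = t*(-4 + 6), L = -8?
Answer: -272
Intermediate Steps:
H(t) = 2*t (H(t) = t*2 = 2*t)
s = -4 (s = -8 - 1*(-4) = -8 + 4 = -4)
(-17*s)*H(-2) = (-17*(-4))*(2*(-2)) = 68*(-4) = -272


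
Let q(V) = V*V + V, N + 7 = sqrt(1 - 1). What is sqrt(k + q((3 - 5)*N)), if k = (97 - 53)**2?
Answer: sqrt(2146) ≈ 46.325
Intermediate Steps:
N = -7 (N = -7 + sqrt(1 - 1) = -7 + sqrt(0) = -7 + 0 = -7)
k = 1936 (k = 44**2 = 1936)
q(V) = V + V**2 (q(V) = V**2 + V = V + V**2)
sqrt(k + q((3 - 5)*N)) = sqrt(1936 + ((3 - 5)*(-7))*(1 + (3 - 5)*(-7))) = sqrt(1936 + (-2*(-7))*(1 - 2*(-7))) = sqrt(1936 + 14*(1 + 14)) = sqrt(1936 + 14*15) = sqrt(1936 + 210) = sqrt(2146)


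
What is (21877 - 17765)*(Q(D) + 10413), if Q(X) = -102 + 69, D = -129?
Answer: 42682560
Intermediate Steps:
Q(X) = -33
(21877 - 17765)*(Q(D) + 10413) = (21877 - 17765)*(-33 + 10413) = 4112*10380 = 42682560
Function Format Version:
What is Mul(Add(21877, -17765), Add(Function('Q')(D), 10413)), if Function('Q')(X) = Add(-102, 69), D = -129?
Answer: 42682560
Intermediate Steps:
Function('Q')(X) = -33
Mul(Add(21877, -17765), Add(Function('Q')(D), 10413)) = Mul(Add(21877, -17765), Add(-33, 10413)) = Mul(4112, 10380) = 42682560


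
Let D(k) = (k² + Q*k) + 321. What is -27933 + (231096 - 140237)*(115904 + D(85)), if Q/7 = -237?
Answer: -1595966268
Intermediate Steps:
Q = -1659 (Q = 7*(-237) = -1659)
D(k) = 321 + k² - 1659*k (D(k) = (k² - 1659*k) + 321 = 321 + k² - 1659*k)
-27933 + (231096 - 140237)*(115904 + D(85)) = -27933 + (231096 - 140237)*(115904 + (321 + 85² - 1659*85)) = -27933 + 90859*(115904 + (321 + 7225 - 141015)) = -27933 + 90859*(115904 - 133469) = -27933 + 90859*(-17565) = -27933 - 1595938335 = -1595966268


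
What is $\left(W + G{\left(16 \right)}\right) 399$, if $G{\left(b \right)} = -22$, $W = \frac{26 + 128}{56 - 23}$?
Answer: $-6916$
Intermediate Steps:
$W = \frac{14}{3}$ ($W = \frac{154}{33} = 154 \cdot \frac{1}{33} = \frac{14}{3} \approx 4.6667$)
$\left(W + G{\left(16 \right)}\right) 399 = \left(\frac{14}{3} - 22\right) 399 = \left(- \frac{52}{3}\right) 399 = -6916$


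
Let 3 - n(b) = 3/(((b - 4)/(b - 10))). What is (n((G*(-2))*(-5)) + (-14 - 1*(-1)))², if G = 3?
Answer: 25600/169 ≈ 151.48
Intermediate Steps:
n(b) = 3 - 3*(-10 + b)/(-4 + b) (n(b) = 3 - 3/((b - 4)/(b - 10)) = 3 - 3/((-4 + b)/(-10 + b)) = 3 - 3*(-10 + b)/(-4 + b))
(n((G*(-2))*(-5)) + (-14 - 1*(-1)))² = (18/(-4 + (3*(-2))*(-5)) + (-14 - 1*(-1)))² = (18/(-4 - 6*(-5)) + (-14 + 1))² = (18/(-4 + 30) - 13)² = (18/26 - 13)² = (18*(1/26) - 13)² = (9/13 - 13)² = (-160/13)² = 25600/169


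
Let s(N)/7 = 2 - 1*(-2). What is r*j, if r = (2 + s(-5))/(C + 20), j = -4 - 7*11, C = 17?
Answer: -2430/37 ≈ -65.676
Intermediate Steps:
s(N) = 28 (s(N) = 7*(2 - 1*(-2)) = 7*(2 + 2) = 7*4 = 28)
j = -81 (j = -4 - 77 = -81)
r = 30/37 (r = (2 + 28)/(17 + 20) = 30/37 ≈ 0.81081)
r*j = (30/37)*(-81) = -2430/37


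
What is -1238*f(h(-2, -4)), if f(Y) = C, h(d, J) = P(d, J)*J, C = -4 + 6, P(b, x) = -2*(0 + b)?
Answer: -2476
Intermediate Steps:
P(b, x) = -2*b
C = 2
h(d, J) = -2*J*d (h(d, J) = (-2*d)*J = -2*J*d)
f(Y) = 2
-1238*f(h(-2, -4)) = -1238*2 = -2476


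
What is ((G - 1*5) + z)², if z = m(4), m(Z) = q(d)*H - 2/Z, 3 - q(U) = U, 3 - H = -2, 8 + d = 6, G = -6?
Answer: 729/4 ≈ 182.25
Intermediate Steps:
d = -2 (d = -8 + 6 = -2)
H = 5 (H = 3 - 1*(-2) = 3 + 2 = 5)
q(U) = 3 - U
m(Z) = 25 - 2/Z (m(Z) = (3 - 1*(-2))*5 - 2/Z = (3 + 2)*5 - 2/Z = 5*5 - 2/Z = 25 - 2/Z)
z = 49/2 (z = 25 - 2/4 = 25 - 2*¼ = 25 - ½ = 49/2 ≈ 24.500)
((G - 1*5) + z)² = ((-6 - 1*5) + 49/2)² = ((-6 - 5) + 49/2)² = (-11 + 49/2)² = (27/2)² = 729/4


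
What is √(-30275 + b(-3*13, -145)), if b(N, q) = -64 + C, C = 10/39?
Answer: I*√46145229/39 ≈ 174.18*I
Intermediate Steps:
C = 10/39 (C = 10*(1/39) = 10/39 ≈ 0.25641)
b(N, q) = -2486/39 (b(N, q) = -64 + 10/39 = -2486/39)
√(-30275 + b(-3*13, -145)) = √(-30275 - 2486/39) = √(-1183211/39) = I*√46145229/39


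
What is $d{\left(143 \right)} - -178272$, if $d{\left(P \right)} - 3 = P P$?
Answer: $198724$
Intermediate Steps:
$d{\left(P \right)} = 3 + P^{2}$ ($d{\left(P \right)} = 3 + P P = 3 + P^{2}$)
$d{\left(143 \right)} - -178272 = \left(3 + 143^{2}\right) - -178272 = \left(3 + 20449\right) + 178272 = 20452 + 178272 = 198724$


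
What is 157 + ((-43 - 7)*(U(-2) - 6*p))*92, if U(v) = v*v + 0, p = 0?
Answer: -18243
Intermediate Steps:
U(v) = v² (U(v) = v² + 0 = v²)
157 + ((-43 - 7)*(U(-2) - 6*p))*92 = 157 + ((-43 - 7)*((-2)² - 6*0))*92 = 157 - 50*(4 + 0)*92 = 157 - 50*4*92 = 157 - 200*92 = 157 - 18400 = -18243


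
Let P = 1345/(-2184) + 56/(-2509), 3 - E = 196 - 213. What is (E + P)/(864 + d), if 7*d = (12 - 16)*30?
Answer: 8161247/356960448 ≈ 0.022863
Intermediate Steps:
E = 20 (E = 3 - (196 - 213) = 3 - 1*(-17) = 3 + 17 = 20)
d = -120/7 (d = ((12 - 16)*30)/7 = (-4*30)/7 = (⅐)*(-120) = -120/7 ≈ -17.143)
P = -268993/421512 (P = 1345*(-1/2184) + 56*(-1/2509) = -1345/2184 - 56/2509 = -268993/421512 ≈ -0.63816)
(E + P)/(864 + d) = (20 - 268993/421512)/(864 - 120/7) = 8161247/(421512*(5928/7)) = (8161247/421512)*(7/5928) = 8161247/356960448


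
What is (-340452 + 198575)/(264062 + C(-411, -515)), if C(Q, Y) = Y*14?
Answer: -141877/256852 ≈ -0.55237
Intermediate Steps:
C(Q, Y) = 14*Y
(-340452 + 198575)/(264062 + C(-411, -515)) = (-340452 + 198575)/(264062 + 14*(-515)) = -141877/(264062 - 7210) = -141877/256852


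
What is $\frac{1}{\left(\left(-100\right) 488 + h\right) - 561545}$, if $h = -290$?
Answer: $- \frac{1}{610635} \approx -1.6376 \cdot 10^{-6}$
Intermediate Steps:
$\frac{1}{\left(\left(-100\right) 488 + h\right) - 561545} = \frac{1}{\left(\left(-100\right) 488 - 290\right) - 561545} = \frac{1}{\left(-48800 - 290\right) - 561545} = \frac{1}{-49090 - 561545} = \frac{1}{-610635} = - \frac{1}{610635}$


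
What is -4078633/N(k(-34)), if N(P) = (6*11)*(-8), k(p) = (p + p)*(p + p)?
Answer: 4078633/528 ≈ 7724.7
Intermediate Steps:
k(p) = 4*p**2 (k(p) = (2*p)*(2*p) = 4*p**2)
N(P) = -528 (N(P) = 66*(-8) = -528)
-4078633/N(k(-34)) = -4078633/(-528) = -4078633*(-1/528) = 4078633/528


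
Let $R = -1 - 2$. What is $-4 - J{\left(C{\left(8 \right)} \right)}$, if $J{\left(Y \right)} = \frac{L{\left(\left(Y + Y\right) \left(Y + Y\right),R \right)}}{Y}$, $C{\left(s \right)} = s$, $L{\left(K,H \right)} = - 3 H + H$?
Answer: $- \frac{19}{4} \approx -4.75$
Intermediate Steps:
$R = -3$ ($R = -1 - 2 = -3$)
$L{\left(K,H \right)} = - 2 H$
$J{\left(Y \right)} = \frac{6}{Y}$ ($J{\left(Y \right)} = \frac{\left(-2\right) \left(-3\right)}{Y} = \frac{6}{Y}$)
$-4 - J{\left(C{\left(8 \right)} \right)} = -4 - \frac{6}{8} = -4 - 6 \cdot \frac{1}{8} = -4 - \frac{3}{4} = - \frac{19}{4}$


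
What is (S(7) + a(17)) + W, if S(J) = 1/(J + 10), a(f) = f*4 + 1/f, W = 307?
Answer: 6377/17 ≈ 375.12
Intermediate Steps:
a(f) = 1/f + 4*f (a(f) = 4*f + 1/f = 1/f + 4*f)
S(J) = 1/(10 + J)
(S(7) + a(17)) + W = (1/(10 + 7) + (1/17 + 4*17)) + 307 = (1/17 + (1/17 + 68)) + 307 = (1/17 + 1157/17) + 307 = 1158/17 + 307 = 6377/17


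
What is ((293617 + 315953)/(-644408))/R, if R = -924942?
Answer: 101595/99340004056 ≈ 1.0227e-6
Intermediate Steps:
((293617 + 315953)/(-644408))/R = ((293617 + 315953)/(-644408))/(-924942) = (609570*(-1/644408))*(-1/924942) = -304785/322204*(-1/924942) = 101595/99340004056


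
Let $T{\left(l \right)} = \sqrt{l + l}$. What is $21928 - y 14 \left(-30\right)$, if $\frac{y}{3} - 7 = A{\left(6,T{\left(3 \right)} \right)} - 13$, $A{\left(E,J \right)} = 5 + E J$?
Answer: $20668 + 7560 \sqrt{6} \approx 39186.0$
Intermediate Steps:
$T{\left(l \right)} = \sqrt{2} \sqrt{l}$ ($T{\left(l \right)} = \sqrt{2 l} = \sqrt{2} \sqrt{l}$)
$y = -3 + 18 \sqrt{6}$ ($y = 21 + 3 \left(\left(5 + 6 \sqrt{2} \sqrt{3}\right) - 13\right) = 21 + 3 \left(\left(5 + 6 \sqrt{6}\right) - 13\right) = 21 + 3 \left(-8 + 6 \sqrt{6}\right) = 21 - \left(24 - 18 \sqrt{6}\right) = -3 + 18 \sqrt{6} \approx 41.091$)
$21928 - y 14 \left(-30\right) = 21928 - \left(-3 + 18 \sqrt{6}\right) 14 \left(-30\right) = 21928 - \left(-42 + 252 \sqrt{6}\right) \left(-30\right) = 21928 - \left(1260 - 7560 \sqrt{6}\right) = 20668 + 7560 \sqrt{6}$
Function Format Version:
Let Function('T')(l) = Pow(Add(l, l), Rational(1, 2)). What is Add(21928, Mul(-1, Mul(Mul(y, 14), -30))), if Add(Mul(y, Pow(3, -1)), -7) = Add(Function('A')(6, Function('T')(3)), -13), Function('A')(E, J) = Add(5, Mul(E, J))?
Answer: Add(20668, Mul(7560, Pow(6, Rational(1, 2)))) ≈ 39186.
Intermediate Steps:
Function('T')(l) = Mul(Pow(2, Rational(1, 2)), Pow(l, Rational(1, 2))) (Function('T')(l) = Pow(Mul(2, l), Rational(1, 2)) = Mul(Pow(2, Rational(1, 2)), Pow(l, Rational(1, 2))))
y = Add(-3, Mul(18, Pow(6, Rational(1, 2)))) (y = Add(21, Mul(3, Add(Add(5, Mul(6, Mul(Pow(2, Rational(1, 2)), Pow(3, Rational(1, 2))))), -13))) = Add(21, Mul(3, Add(Add(5, Mul(6, Pow(6, Rational(1, 2)))), -13))) = Add(21, Mul(3, Add(-8, Mul(6, Pow(6, Rational(1, 2)))))) = Add(21, Add(-24, Mul(18, Pow(6, Rational(1, 2))))) = Add(-3, Mul(18, Pow(6, Rational(1, 2)))) ≈ 41.091)
Add(21928, Mul(-1, Mul(Mul(y, 14), -30))) = Add(21928, Mul(-1, Mul(Mul(Add(-3, Mul(18, Pow(6, Rational(1, 2)))), 14), -30))) = Add(21928, Mul(-1, Mul(Add(-42, Mul(252, Pow(6, Rational(1, 2)))), -30))) = Add(21928, Mul(-1, Add(1260, Mul(-7560, Pow(6, Rational(1, 2)))))) = Add(21928, Add(-1260, Mul(7560, Pow(6, Rational(1, 2))))) = Add(20668, Mul(7560, Pow(6, Rational(1, 2))))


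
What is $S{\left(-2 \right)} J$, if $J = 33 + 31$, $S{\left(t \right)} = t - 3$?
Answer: $-320$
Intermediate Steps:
$S{\left(t \right)} = -3 + t$ ($S{\left(t \right)} = t - 3 = -3 + t$)
$J = 64$
$S{\left(-2 \right)} J = \left(-3 - 2\right) 64 = \left(-5\right) 64 = -320$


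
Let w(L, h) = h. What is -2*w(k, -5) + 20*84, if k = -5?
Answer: 1690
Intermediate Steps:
-2*w(k, -5) + 20*84 = -2*(-5) + 20*84 = 10 + 1680 = 1690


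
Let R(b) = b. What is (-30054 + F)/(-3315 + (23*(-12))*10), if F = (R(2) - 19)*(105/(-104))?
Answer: 1041277/210600 ≈ 4.9443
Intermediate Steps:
F = 1785/104 (F = (2 - 19)*(105/(-104)) = -1785*(-1)/104 = -17*(-105/104) = 1785/104 ≈ 17.163)
(-30054 + F)/(-3315 + (23*(-12))*10) = (-30054 + 1785/104)/(-3315 + (23*(-12))*10) = -3123831/(104*(-3315 - 276*10)) = -3123831/(104*(-3315 - 2760)) = -3123831/104/(-6075) = -3123831/104*(-1/6075) = 1041277/210600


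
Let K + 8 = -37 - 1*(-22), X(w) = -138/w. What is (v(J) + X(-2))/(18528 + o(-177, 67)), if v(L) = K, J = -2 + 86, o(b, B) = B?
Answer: 46/18595 ≈ 0.0024738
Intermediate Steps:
J = 84
K = -23 (K = -8 + (-37 - 1*(-22)) = -8 + (-37 + 22) = -8 - 15 = -23)
v(L) = -23
(v(J) + X(-2))/(18528 + o(-177, 67)) = (-23 - 138/(-2))/(18528 + 67) = (-23 - 138*(-½))/18595 = (-23 + 69)*(1/18595) = 46*(1/18595) = 46/18595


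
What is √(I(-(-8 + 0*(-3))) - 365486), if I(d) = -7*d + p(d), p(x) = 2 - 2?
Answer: I*√365542 ≈ 604.6*I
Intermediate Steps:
p(x) = 0
I(d) = -7*d (I(d) = -7*d + 0 = -7*d)
√(I(-(-8 + 0*(-3))) - 365486) = √(-(-7)*(-8 + 0*(-3)) - 365486) = √(-(-7)*(-8 + 0) - 365486) = √(-(-7)*(-8) - 365486) = √(-7*8 - 365486) = √(-56 - 365486) = √(-365542) = I*√365542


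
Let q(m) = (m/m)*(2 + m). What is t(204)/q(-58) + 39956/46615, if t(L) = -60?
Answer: 1258609/652610 ≈ 1.9286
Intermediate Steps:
q(m) = 2 + m (q(m) = 1*(2 + m) = 2 + m)
t(204)/q(-58) + 39956/46615 = -60/(2 - 58) + 39956/46615 = -60/(-56) + 39956*(1/46615) = -60*(-1/56) + 39956/46615 = 15/14 + 39956/46615 = 1258609/652610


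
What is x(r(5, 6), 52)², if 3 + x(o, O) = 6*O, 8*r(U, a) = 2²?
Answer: 95481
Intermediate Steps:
r(U, a) = ½ (r(U, a) = (⅛)*2² = (⅛)*4 = ½)
x(o, O) = -3 + 6*O
x(r(5, 6), 52)² = (-3 + 6*52)² = (-3 + 312)² = 309² = 95481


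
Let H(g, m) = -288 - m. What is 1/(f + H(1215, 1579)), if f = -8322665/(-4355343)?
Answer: -4355343/8123102716 ≈ -0.00053617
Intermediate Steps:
f = 8322665/4355343 (f = -8322665*(-1/4355343) = 8322665/4355343 ≈ 1.9109)
1/(f + H(1215, 1579)) = 1/(8322665/4355343 + (-288 - 1*1579)) = 1/(8322665/4355343 + (-288 - 1579)) = 1/(8322665/4355343 - 1867) = 1/(-8123102716/4355343) = -4355343/8123102716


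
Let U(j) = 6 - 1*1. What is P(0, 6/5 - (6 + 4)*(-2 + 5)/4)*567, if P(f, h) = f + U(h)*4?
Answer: 11340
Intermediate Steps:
U(j) = 5 (U(j) = 6 - 1 = 5)
P(f, h) = 20 + f (P(f, h) = f + 5*4 = f + 20 = 20 + f)
P(0, 6/5 - (6 + 4)*(-2 + 5)/4)*567 = (20 + 0)*567 = 20*567 = 11340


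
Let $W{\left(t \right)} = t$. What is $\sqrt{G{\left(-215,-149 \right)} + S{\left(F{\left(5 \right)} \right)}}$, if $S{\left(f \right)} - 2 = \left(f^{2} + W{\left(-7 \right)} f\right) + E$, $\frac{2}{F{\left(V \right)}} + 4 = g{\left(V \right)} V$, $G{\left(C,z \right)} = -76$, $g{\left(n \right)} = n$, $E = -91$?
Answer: $\frac{i \sqrt{73055}}{21} \approx 12.871 i$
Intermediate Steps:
$F{\left(V \right)} = \frac{2}{-4 + V^{2}}$ ($F{\left(V \right)} = \frac{2}{-4 + V V} = \frac{2}{-4 + V^{2}}$)
$S{\left(f \right)} = -89 + f^{2} - 7 f$ ($S{\left(f \right)} = 2 - \left(91 - f^{2} + 7 f\right) = -89 + f^{2} - 7 f$)
$\sqrt{G{\left(-215,-149 \right)} + S{\left(F{\left(5 \right)} \right)}} = \sqrt{-76 - \left(89 - \frac{4}{\left(-4 + 5^{2}\right)^{2}} + 7 \cdot 2 \frac{1}{-4 + 5^{2}}\right)} = \sqrt{-76 - \left(89 - \frac{4}{\left(-4 + 25\right)^{2}} + 7 \cdot 2 \frac{1}{-4 + 25}\right)} = \sqrt{-76 - \left(89 - \frac{4}{441} + 7 \cdot 2 \cdot \frac{1}{21}\right)} = \sqrt{-76 - \left(\frac{269}{3} - \frac{4}{441}\right)} = \sqrt{-76 - \frac{39539}{441}} = \sqrt{- \frac{73055}{441}} = \frac{i \sqrt{73055}}{21}$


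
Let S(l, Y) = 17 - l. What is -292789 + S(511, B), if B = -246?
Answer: -293283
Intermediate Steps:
-292789 + S(511, B) = -292789 + (17 - 1*511) = -292789 + (17 - 511) = -292789 - 494 = -293283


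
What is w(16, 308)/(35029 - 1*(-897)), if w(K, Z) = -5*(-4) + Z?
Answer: 164/17963 ≈ 0.0091299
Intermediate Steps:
w(K, Z) = 20 + Z
w(16, 308)/(35029 - 1*(-897)) = (20 + 308)/(35029 - 1*(-897)) = 328/(35029 + 897) = 328/35926 = 328*(1/35926) = 164/17963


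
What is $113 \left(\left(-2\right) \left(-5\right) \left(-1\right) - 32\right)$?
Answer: $-4746$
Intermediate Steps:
$113 \left(\left(-2\right) \left(-5\right) \left(-1\right) - 32\right) = 113 \left(10 \left(-1\right) - 32\right) = 113 \left(-10 - 32\right) = 113 \left(-42\right) = -4746$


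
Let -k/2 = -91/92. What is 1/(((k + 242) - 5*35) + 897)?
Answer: 46/44435 ≈ 0.0010352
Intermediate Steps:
k = 91/46 (k = -(-182)/92 = -2*(-91/92) = 91/46 ≈ 1.9783)
1/(((k + 242) - 5*35) + 897) = 1/(((91/46 + 242) - 5*35) + 897) = 1/((11223/46 - 175) + 897) = 1/(3173/46 + 897) = 1/(44435/46) = 46/44435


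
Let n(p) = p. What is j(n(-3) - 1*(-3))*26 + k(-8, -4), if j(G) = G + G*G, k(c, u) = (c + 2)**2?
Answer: 36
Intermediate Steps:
k(c, u) = (2 + c)**2
j(G) = G + G**2
j(n(-3) - 1*(-3))*26 + k(-8, -4) = ((-3 - 1*(-3))*(1 + (-3 - 1*(-3))))*26 + (2 - 8)**2 = ((-3 + 3)*(1 + (-3 + 3)))*26 + (-6)**2 = (0*(1 + 0))*26 + 36 = (0*1)*26 + 36 = 0*26 + 36 = 0 + 36 = 36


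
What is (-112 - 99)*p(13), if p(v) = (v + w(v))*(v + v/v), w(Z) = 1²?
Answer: -41356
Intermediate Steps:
w(Z) = 1
p(v) = (1 + v)² (p(v) = (v + 1)*(v + v/v) = (1 + v)*(v + 1) = (1 + v)*(1 + v) = (1 + v)²)
(-112 - 99)*p(13) = (-112 - 99)*(1 + 13² + 2*13) = -211*(1 + 169 + 26) = -211*196 = -41356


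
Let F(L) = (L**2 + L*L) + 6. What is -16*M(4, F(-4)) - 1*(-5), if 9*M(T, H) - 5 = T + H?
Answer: -707/9 ≈ -78.556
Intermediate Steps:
F(L) = 6 + 2*L**2 (F(L) = (L**2 + L**2) + 6 = 2*L**2 + 6 = 6 + 2*L**2)
M(T, H) = 5/9 + H/9 + T/9 (M(T, H) = 5/9 + (T + H)/9 = 5/9 + (H + T)/9 = 5/9 + (H/9 + T/9) = 5/9 + H/9 + T/9)
-16*M(4, F(-4)) - 1*(-5) = -16*(5/9 + (6 + 2*(-4)**2)/9 + (1/9)*4) - 1*(-5) = -16*(5/9 + (6 + 2*16)/9 + 4/9) + 5 = -16*(5/9 + (6 + 32)/9 + 4/9) + 5 = -16*(5/9 + (1/9)*38 + 4/9) + 5 = -16*(5/9 + 38/9 + 4/9) + 5 = -16*47/9 + 5 = -752/9 + 5 = -707/9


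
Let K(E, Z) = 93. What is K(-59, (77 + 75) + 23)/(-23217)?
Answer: -31/7739 ≈ -0.0040057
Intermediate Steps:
K(-59, (77 + 75) + 23)/(-23217) = 93/(-23217) = 93*(-1/23217) = -31/7739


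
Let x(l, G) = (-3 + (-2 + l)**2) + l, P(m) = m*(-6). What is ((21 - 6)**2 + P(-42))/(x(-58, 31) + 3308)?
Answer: 477/6847 ≈ 0.069666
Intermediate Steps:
P(m) = -6*m
x(l, G) = -3 + l + (-2 + l)**2
((21 - 6)**2 + P(-42))/(x(-58, 31) + 3308) = ((21 - 6)**2 - 6*(-42))/((-3 - 58 + (-2 - 58)**2) + 3308) = (15**2 + 252)/((-3 - 58 + (-60)**2) + 3308) = (225 + 252)/((-3 - 58 + 3600) + 3308) = 477/(3539 + 3308) = 477/6847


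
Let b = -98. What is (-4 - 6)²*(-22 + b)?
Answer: -12000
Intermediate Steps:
(-4 - 6)²*(-22 + b) = (-4 - 6)²*(-22 - 98) = (-10)²*(-120) = 100*(-120) = -12000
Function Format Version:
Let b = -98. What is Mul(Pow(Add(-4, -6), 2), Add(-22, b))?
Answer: -12000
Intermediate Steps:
Mul(Pow(Add(-4, -6), 2), Add(-22, b)) = Mul(Pow(Add(-4, -6), 2), Add(-22, -98)) = Mul(Pow(-10, 2), -120) = Mul(100, -120) = -12000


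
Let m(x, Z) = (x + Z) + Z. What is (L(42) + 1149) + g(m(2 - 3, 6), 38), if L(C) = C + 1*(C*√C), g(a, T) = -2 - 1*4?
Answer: 1185 + 42*√42 ≈ 1457.2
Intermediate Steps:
m(x, Z) = x + 2*Z (m(x, Z) = (Z + x) + Z = x + 2*Z)
g(a, T) = -6 (g(a, T) = -2 - 4 = -6)
L(C) = C + C^(3/2) (L(C) = C + 1*C^(3/2) = C + C^(3/2))
(L(42) + 1149) + g(m(2 - 3, 6), 38) = ((42 + 42^(3/2)) + 1149) - 6 = ((42 + 42*√42) + 1149) - 6 = (1191 + 42*√42) - 6 = 1185 + 42*√42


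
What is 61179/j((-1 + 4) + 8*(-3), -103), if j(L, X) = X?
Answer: -61179/103 ≈ -593.97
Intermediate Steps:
61179/j((-1 + 4) + 8*(-3), -103) = 61179/(-103) = 61179*(-1/103) = -61179/103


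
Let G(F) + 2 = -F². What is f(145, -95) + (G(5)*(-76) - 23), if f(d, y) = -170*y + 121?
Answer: 18300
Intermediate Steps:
G(F) = -2 - F²
f(d, y) = 121 - 170*y
f(145, -95) + (G(5)*(-76) - 23) = (121 - 170*(-95)) + ((-2 - 1*5²)*(-76) - 23) = (121 + 16150) + ((-2 - 1*25)*(-76) - 23) = 16271 + ((-2 - 25)*(-76) - 23) = 16271 + (-27*(-76) - 23) = 16271 + (2052 - 23) = 16271 + 2029 = 18300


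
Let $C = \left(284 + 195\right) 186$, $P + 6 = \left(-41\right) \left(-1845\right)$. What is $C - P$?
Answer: $13455$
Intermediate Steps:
$P = 75639$ ($P = -6 - -75645 = -6 + 75645 = 75639$)
$C = 89094$ ($C = 479 \cdot 186 = 89094$)
$C - P = 89094 - 75639 = 13455$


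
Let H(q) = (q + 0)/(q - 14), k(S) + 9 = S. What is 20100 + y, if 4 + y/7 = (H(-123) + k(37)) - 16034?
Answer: -12599029/137 ≈ -91964.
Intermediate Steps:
k(S) = -9 + S
H(q) = q/(-14 + q)
y = -15352729/137 (y = -28 + 7*((-123/(-14 - 123) + (-9 + 37)) - 16034) = -28 + 7*((-123/(-137) + 28) - 16034) = -28 + 7*((-123*(-1/137) + 28) - 16034) = -28 + 7*((123/137 + 28) - 16034) = -28 + 7*(3959/137 - 16034) = -28 + 7*(-2192699/137) = -28 - 15348893/137 = -15352729/137 ≈ -1.1206e+5)
20100 + y = 20100 - 15352729/137 = -12599029/137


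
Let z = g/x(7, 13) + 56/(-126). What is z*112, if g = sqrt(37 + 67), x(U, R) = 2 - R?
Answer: -448/9 - 224*sqrt(26)/11 ≈ -153.61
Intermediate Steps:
g = 2*sqrt(26) (g = sqrt(104) = 2*sqrt(26) ≈ 10.198)
z = -4/9 - 2*sqrt(26)/11 (z = (2*sqrt(26))/(2 - 1*13) + 56/(-126) = (2*sqrt(26))/(2 - 13) + 56*(-1/126) = (2*sqrt(26))/(-11) - 4/9 = (2*sqrt(26))*(-1/11) - 4/9 = -2*sqrt(26)/11 - 4/9 = -4/9 - 2*sqrt(26)/11 ≈ -1.3715)
z*112 = (-4/9 - 2*sqrt(26)/11)*112 = -448/9 - 224*sqrt(26)/11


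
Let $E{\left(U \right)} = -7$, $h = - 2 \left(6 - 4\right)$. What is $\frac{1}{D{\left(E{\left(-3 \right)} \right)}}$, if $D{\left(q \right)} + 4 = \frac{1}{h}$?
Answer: $- \frac{4}{17} \approx -0.23529$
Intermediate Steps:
$h = -4$ ($h = \left(-2\right) 2 = -4$)
$D{\left(q \right)} = - \frac{17}{4}$ ($D{\left(q \right)} = -4 + \frac{1}{-4} = -4 - \frac{1}{4} = - \frac{17}{4}$)
$\frac{1}{D{\left(E{\left(-3 \right)} \right)}} = \frac{1}{- \frac{17}{4}} = - \frac{4}{17}$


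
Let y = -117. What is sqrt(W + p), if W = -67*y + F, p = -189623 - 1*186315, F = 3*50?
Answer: I*sqrt(367949) ≈ 606.59*I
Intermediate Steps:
F = 150
p = -375938 (p = -189623 - 186315 = -375938)
W = 7989 (W = -67*(-117) + 150 = 7839 + 150 = 7989)
sqrt(W + p) = sqrt(7989 - 375938) = sqrt(-367949) = I*sqrt(367949)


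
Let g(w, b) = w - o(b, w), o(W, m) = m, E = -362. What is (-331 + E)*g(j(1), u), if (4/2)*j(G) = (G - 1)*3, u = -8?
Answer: 0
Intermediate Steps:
j(G) = -3/2 + 3*G/2 (j(G) = ((G - 1)*3)/2 = ((-1 + G)*3)/2 = (-3 + 3*G)/2 = -3/2 + 3*G/2)
g(w, b) = 0 (g(w, b) = w - w = 0)
(-331 + E)*g(j(1), u) = (-331 - 362)*0 = -693*0 = 0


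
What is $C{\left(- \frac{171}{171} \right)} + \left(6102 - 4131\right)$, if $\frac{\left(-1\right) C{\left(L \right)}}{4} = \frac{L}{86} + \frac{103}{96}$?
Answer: $\frac{2029691}{1032} \approx 1966.8$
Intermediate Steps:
$C{\left(L \right)} = - \frac{103}{24} - \frac{2 L}{43}$ ($C{\left(L \right)} = - 4 \left(\frac{L}{86} + \frac{103}{96}\right) = - 4 \left(\frac{103}{96} + \frac{L}{86}\right) = - \frac{103}{24} - \frac{2 L}{43}$)
$C{\left(- \frac{171}{171} \right)} + \left(6102 - 4131\right) = \left(- \frac{103}{24} - \frac{2 \left(- \frac{171}{171}\right)}{43}\right) + \left(6102 - 4131\right) = \left(- \frac{103}{24} - \frac{2 \left(\left(-171\right) \frac{1}{171}\right)}{43}\right) + 1971 = \left(- \frac{103}{24} - - \frac{2}{43}\right) + 1971 = \left(- \frac{103}{24} + \frac{2}{43}\right) + 1971 = - \frac{4381}{1032} + 1971 = \frac{2029691}{1032}$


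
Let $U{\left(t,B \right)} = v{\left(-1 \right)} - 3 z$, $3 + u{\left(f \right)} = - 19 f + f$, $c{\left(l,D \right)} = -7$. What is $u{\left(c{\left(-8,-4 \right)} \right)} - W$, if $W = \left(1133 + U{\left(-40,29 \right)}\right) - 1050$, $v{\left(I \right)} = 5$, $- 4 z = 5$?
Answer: $\frac{125}{4} \approx 31.25$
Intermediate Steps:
$z = - \frac{5}{4}$ ($z = \left(- \frac{1}{4}\right) 5 = - \frac{5}{4} \approx -1.25$)
$u{\left(f \right)} = -3 - 18 f$ ($u{\left(f \right)} = -3 + \left(- 19 f + f\right) = -3 - 18 f$)
$U{\left(t,B \right)} = \frac{35}{4}$ ($U{\left(t,B \right)} = 5 - - \frac{15}{4} = 5 + \frac{15}{4} = \frac{35}{4}$)
$W = \frac{367}{4}$ ($W = \left(1133 + \frac{35}{4}\right) - 1050 = \frac{4567}{4} - 1050 = \frac{367}{4} \approx 91.75$)
$u{\left(c{\left(-8,-4 \right)} \right)} - W = \left(-3 - -126\right) - \frac{367}{4} = \left(-3 + 126\right) - \frac{367}{4} = 123 - \frac{367}{4} = \frac{125}{4}$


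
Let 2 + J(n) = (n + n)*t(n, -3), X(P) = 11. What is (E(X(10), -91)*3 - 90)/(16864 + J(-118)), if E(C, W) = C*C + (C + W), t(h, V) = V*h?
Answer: -3/6062 ≈ -0.00049489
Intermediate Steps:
J(n) = -2 - 6*n² (J(n) = -2 + (n + n)*(-3*n) = -2 + (2*n)*(-3*n) = -2 - 6*n²)
E(C, W) = C + W + C² (E(C, W) = C² + (C + W) = C + W + C²)
(E(X(10), -91)*3 - 90)/(16864 + J(-118)) = ((11 - 91 + 11²)*3 - 90)/(16864 + (-2 - 6*(-118)²)) = ((11 - 91 + 121)*3 - 90)/(16864 + (-2 - 6*13924)) = (41*3 - 90)/(16864 + (-2 - 83544)) = (123 - 90)/(16864 - 83546) = 33/(-66682) = 33*(-1/66682) = -3/6062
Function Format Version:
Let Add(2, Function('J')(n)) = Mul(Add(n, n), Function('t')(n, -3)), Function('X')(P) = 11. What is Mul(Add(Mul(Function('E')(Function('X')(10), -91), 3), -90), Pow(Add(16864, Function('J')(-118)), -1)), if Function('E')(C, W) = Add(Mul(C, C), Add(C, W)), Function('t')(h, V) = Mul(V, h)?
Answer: Rational(-3, 6062) ≈ -0.00049489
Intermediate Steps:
Function('J')(n) = Add(-2, Mul(-6, Pow(n, 2))) (Function('J')(n) = Add(-2, Mul(Add(n, n), Mul(-3, n))) = Add(-2, Mul(Mul(2, n), Mul(-3, n))) = Add(-2, Mul(-6, Pow(n, 2))))
Function('E')(C, W) = Add(C, W, Pow(C, 2)) (Function('E')(C, W) = Add(Pow(C, 2), Add(C, W)) = Add(C, W, Pow(C, 2)))
Mul(Add(Mul(Function('E')(Function('X')(10), -91), 3), -90), Pow(Add(16864, Function('J')(-118)), -1)) = Mul(Add(Mul(Add(11, -91, Pow(11, 2)), 3), -90), Pow(Add(16864, Add(-2, Mul(-6, Pow(-118, 2)))), -1)) = Mul(Add(Mul(Add(11, -91, 121), 3), -90), Pow(Add(16864, Add(-2, Mul(-6, 13924))), -1)) = Mul(Add(Mul(41, 3), -90), Pow(Add(16864, Add(-2, -83544)), -1)) = Mul(Add(123, -90), Pow(Add(16864, -83546), -1)) = Mul(33, Pow(-66682, -1)) = Mul(33, Rational(-1, 66682)) = Rational(-3, 6062)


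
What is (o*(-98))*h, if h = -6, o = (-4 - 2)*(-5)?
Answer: 17640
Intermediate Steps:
o = 30 (o = -6*(-5) = 30)
(o*(-98))*h = (30*(-98))*(-6) = -2940*(-6) = 17640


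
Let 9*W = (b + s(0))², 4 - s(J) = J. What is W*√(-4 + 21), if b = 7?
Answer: 121*√17/9 ≈ 55.433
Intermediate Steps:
s(J) = 4 - J
W = 121/9 (W = (7 + (4 - 1*0))²/9 = (7 + (4 + 0))²/9 = (7 + 4)²/9 = (⅑)*11² = (⅑)*121 = 121/9 ≈ 13.444)
W*√(-4 + 21) = 121*√(-4 + 21)/9 = 121*√17/9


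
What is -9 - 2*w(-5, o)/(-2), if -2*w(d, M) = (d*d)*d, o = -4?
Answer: 107/2 ≈ 53.500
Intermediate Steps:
w(d, M) = -d³/2 (w(d, M) = -d*d*d/2 = -d²*d/2 = -d³/2)
-9 - 2*w(-5, o)/(-2) = -9 - 2*(-½*(-5)³)/(-2) = -9 - 2*(-½*(-125))*(-1)/2 = -9 - 125*(-1)/2 = -9 - 2*(-125/4) = -9 + 125/2 = 107/2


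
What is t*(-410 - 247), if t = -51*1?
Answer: 33507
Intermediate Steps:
t = -51
t*(-410 - 247) = -51*(-410 - 247) = -51*(-657) = 33507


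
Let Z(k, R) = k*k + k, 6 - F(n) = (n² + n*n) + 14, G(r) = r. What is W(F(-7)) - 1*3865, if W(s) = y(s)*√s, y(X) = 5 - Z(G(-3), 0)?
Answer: -3865 - I*√106 ≈ -3865.0 - 10.296*I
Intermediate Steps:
F(n) = -8 - 2*n² (F(n) = 6 - ((n² + n*n) + 14) = 6 - ((n² + n²) + 14) = 6 - (2*n² + 14) = 6 - (14 + 2*n²) = 6 + (-14 - 2*n²) = -8 - 2*n²)
Z(k, R) = k + k² (Z(k, R) = k² + k = k + k²)
y(X) = -1 (y(X) = 5 - (-3)*(1 - 3) = 5 - (-3)*(-2) = 5 - 1*6 = 5 - 6 = -1)
W(s) = -√s
W(F(-7)) - 1*3865 = -√(-8 - 2*(-7)²) - 1*3865 = -√(-8 - 2*49) - 3865 = -√(-8 - 98) - 3865 = -√(-106) - 3865 = -I*√106 - 3865 = -3865 - I*√106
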